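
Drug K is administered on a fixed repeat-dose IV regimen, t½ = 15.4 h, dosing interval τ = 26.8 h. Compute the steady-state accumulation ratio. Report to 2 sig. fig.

k = ln2 / t½ = 0.693147 / 15.4 = 0.04501 h⁻¹
e^(−kτ) = e^(−0.04501 × 26.8) = 0.2993
Accumulation ratio R = 1 / (1 − e^(−kτ)) = 1 / (1 − 0.2993) = 1.427

1.4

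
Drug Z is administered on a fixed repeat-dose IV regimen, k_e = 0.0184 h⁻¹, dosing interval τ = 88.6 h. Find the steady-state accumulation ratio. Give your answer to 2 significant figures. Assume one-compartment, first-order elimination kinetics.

1.2

e^(−kτ) = e^(−0.01840 × 88.6) = 0.1959
Accumulation ratio R = 1 / (1 − e^(−kτ)) = 1 / (1 − 0.1959) = 1.244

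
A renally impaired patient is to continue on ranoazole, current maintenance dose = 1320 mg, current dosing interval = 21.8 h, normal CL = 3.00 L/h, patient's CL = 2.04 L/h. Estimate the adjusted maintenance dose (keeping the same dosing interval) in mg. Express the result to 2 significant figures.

To keep the same average steady-state level, dosing rate must scale with clearance.
CL ratio = 2.04 / 3.00 = 0.6800
New dose (same interval) = 1320 × 0.6800 = 897.6 mg

900 mg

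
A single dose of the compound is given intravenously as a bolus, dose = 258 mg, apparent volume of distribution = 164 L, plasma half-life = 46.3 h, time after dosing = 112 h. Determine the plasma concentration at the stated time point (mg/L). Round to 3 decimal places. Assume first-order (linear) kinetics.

C₀ = Dose / Vd = 258.0 / 164 = 1.573 mg/L
k = ln2 / t½ = 0.693147 / 46.3 = 0.01497 h⁻¹
C = C₀ · e^(−k·t) = 1.573 × e^(−0.01497 × 112)
  = 1.573 × 0.1870 = 0.2942 mg/L

0.294 mg/L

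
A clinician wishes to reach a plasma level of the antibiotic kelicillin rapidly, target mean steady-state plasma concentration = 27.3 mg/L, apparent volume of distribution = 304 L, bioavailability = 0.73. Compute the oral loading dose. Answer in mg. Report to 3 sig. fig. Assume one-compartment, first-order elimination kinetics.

11400 mg

LD = Css × Vd / F = 27.3 × 304 / 0.73 = 11370 mg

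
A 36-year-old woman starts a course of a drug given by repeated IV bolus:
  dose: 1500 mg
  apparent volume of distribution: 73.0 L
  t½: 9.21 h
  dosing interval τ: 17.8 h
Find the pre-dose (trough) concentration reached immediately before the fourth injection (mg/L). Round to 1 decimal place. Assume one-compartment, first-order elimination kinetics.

C₀ per dose = Dose / Vd = 1500 / 73.0 = 20.55 mg/L
k = ln2 / t½ = 0.693147 / 9.21 = 0.07526 h⁻¹
Fraction remaining after one interval: r = e^(−kτ) = e^(−0.07526 × 17.8) = 0.2619
Before dose 4, 3 doses have been given (aged 1τ, 2τ, 3τ).
C_trough = C₀ × (r + r² + … + r^3) = C₀ × r(1−r^3)/(1−r)
        = 20.55 × 0.2619 × (1 − 0.01796) / (1 − 0.2619) = 7.161 mg/L

7.2 mg/L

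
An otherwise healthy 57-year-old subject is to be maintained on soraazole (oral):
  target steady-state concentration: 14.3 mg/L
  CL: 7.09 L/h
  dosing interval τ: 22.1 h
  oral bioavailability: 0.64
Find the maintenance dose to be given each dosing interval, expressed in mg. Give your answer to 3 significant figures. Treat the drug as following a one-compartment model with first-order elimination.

3500 mg

At steady state, F × (Dose/τ) = Css × CL.
Dose = Css × CL × τ / F = 14.3 × 7.090 × 22.1 / 0.64 = 3501 mg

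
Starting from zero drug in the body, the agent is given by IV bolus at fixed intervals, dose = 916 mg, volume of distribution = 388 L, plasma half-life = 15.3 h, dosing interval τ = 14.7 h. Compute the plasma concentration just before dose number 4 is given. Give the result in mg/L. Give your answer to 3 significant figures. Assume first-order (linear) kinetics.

2.16 mg/L

C₀ per dose = Dose / Vd = 916 / 388 = 2.361 mg/L
k = ln2 / t½ = 0.693147 / 15.3 = 0.04530 h⁻¹
Fraction remaining after one interval: r = e^(−kτ) = e^(−0.04530 × 14.7) = 0.5138
Before dose 4, 3 doses have been given (aged 1τ, 2τ, 3τ).
C_trough = C₀ × (r + r² + … + r^3) = C₀ × r(1−r^3)/(1−r)
        = 2.361 × 0.5138 × (1 − 0.1356) / (1 − 0.5138) = 2.157 mg/L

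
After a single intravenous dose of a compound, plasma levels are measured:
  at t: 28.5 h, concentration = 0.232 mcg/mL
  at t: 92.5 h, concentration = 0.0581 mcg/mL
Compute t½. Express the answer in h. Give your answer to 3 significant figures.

k = ln(C₁/C₂) / (t₂ − t₁) = ln(0.232/0.0581) / (92.5 − 28.5)
  = 1.385 / 64.00 = 0.02164 h⁻¹
t½ = ln2 / k = 0.693147 / 0.02164 = 32.03 h

32.0 h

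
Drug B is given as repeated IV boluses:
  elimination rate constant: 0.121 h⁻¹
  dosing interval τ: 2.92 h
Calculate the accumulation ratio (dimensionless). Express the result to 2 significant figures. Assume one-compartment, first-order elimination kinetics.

3.4

e^(−kτ) = e^(−0.1210 × 2.92) = 0.7024
Accumulation ratio R = 1 / (1 − e^(−kτ)) = 1 / (1 − 0.7024) = 3.360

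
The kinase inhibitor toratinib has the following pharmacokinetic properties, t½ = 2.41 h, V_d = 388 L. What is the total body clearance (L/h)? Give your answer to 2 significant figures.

k = ln2 / t½ = 0.693147 / 2.41 = 0.2876 h⁻¹
CL = k × Vd = 0.2876 × 388 = 111.6 L/h

110 L/h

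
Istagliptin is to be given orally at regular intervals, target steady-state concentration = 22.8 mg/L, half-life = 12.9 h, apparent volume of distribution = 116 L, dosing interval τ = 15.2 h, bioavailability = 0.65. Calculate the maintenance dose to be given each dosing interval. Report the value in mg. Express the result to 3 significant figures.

k = ln2 / t½ = 0.693147 / 12.9 = 0.05373 h⁻¹
CL = k × Vd = 0.05373 × 116 = 6.233 L/h
At steady state, F × (Dose/τ) = Css × CL.
Dose = Css × CL × τ / F = 22.8 × 6.233 × 15.2 / 0.65 = 3323 mg

3320 mg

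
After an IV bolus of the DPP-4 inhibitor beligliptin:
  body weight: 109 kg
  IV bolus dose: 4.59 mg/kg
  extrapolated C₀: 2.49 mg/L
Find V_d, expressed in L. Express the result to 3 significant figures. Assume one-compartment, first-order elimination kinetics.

201 L

Dose = 4.59 × 109 = 500.3 mg
Vd = Dose / C₀ = 500.3 / 2.49 = 200.9 L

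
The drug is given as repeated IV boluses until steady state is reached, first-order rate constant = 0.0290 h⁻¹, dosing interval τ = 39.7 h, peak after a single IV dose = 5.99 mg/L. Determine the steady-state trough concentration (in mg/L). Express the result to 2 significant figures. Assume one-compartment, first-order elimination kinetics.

e^(−kτ) = e^(−0.02900 × 39.7) = 0.3162
Accumulation ratio R = 1 / (1 − e^(−kτ)) = 1 / (1 − 0.3162) = 1.462
Steady-state trough = C₀ × R × e^(−kτ) = 5.99 × 1.462 × 0.3162 = 2.769 mg/L

2.8 mg/L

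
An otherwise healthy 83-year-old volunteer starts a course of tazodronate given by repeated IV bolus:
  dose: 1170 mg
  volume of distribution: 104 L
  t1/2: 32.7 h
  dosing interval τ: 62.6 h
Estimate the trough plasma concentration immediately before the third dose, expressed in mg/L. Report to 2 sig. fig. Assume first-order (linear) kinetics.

C₀ per dose = Dose / Vd = 1170 / 104 = 11.25 mg/L
k = ln2 / t½ = 0.693147 / 32.7 = 0.02120 h⁻¹
Fraction remaining after one interval: r = e^(−kτ) = e^(−0.02120 × 62.6) = 0.2652
Before dose 3, 2 doses have been given (aged 1τ, 2τ).
C_trough = C₀ × (r + r²) = 11.25 × (0.2652 + 0.07033) = 3.775 mg/L

3.8 mg/L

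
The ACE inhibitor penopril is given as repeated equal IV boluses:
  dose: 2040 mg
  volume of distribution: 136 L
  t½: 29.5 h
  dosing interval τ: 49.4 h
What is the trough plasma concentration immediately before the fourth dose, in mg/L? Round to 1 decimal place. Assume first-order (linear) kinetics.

6.6 mg/L

C₀ per dose = Dose / Vd = 2040 / 136 = 15.00 mg/L
k = ln2 / t½ = 0.693147 / 29.5 = 0.02350 h⁻¹
Fraction remaining after one interval: r = e^(−kτ) = e^(−0.02350 × 49.4) = 0.3132
Before dose 4, 3 doses have been given (aged 1τ, 2τ, 3τ).
C_trough = C₀ × (r + r² + … + r^3) = C₀ × r(1−r^3)/(1−r)
        = 15.00 × 0.3132 × (1 − 0.03072) / (1 − 0.3132) = 6.630 mg/L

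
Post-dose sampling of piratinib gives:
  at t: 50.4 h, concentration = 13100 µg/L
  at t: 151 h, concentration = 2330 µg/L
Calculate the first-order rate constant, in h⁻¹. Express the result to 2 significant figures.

k = ln(C₁/C₂) / (t₂ − t₁) = ln(13100/2330) / (151 − 50.4)
  = 1.727 / 100.6 = 0.01717 h⁻¹

0.017 h⁻¹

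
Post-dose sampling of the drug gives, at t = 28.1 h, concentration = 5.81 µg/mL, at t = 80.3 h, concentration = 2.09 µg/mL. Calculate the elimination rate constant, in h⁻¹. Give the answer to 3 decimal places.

k = ln(C₁/C₂) / (t₂ − t₁) = ln(5.81/2.09) / (80.3 − 28.1)
  = 1.022 / 52.20 = 0.01958 h⁻¹

0.020 h⁻¹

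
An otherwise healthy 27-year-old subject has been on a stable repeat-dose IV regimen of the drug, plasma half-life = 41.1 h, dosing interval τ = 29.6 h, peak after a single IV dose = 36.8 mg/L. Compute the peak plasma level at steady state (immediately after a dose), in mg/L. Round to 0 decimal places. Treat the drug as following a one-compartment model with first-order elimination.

94 mg/L

k = ln2 / t½ = 0.693147 / 41.1 = 0.01686 h⁻¹
e^(−kτ) = e^(−0.01686 × 29.6) = 0.6071
Accumulation ratio R = 1 / (1 − e^(−kτ)) = 1 / (1 − 0.6071) = 2.545
Steady-state peak = C₀ × R = 36.8 × 2.545 = 93.66 mg/L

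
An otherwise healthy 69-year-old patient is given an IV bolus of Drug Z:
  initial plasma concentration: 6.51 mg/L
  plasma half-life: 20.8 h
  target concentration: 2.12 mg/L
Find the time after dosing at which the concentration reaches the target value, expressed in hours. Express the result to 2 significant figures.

k = ln2 / t½ = 0.693147 / 20.8 = 0.03332 h⁻¹
t = ln(C₀ / C) / k = ln(6.510 / 2.12) / 0.03332
  = ln(3.071) / 0.03332 = 1.122 / 0.03332 = 33.67 h

34 h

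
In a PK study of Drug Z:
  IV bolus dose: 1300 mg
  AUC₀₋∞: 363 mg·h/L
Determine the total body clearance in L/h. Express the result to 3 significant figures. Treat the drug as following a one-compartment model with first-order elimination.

CL = Dose / AUC = 1300 / 363 = 3.581 L/h

3.58 L/h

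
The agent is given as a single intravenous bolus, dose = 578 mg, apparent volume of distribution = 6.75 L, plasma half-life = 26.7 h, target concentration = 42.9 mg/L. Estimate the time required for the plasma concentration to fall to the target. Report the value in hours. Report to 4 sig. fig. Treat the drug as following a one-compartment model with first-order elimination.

26.62 h

C₀ = Dose / Vd = 578.0 / 6.75 = 85.63 mg/L
k = ln2 / t½ = 0.693147 / 26.7 = 0.02596 h⁻¹
t = ln(C₀ / C) / k = ln(85.63 / 42.9) / 0.02596
  = ln(1.996) / 0.02596 = 0.6911 / 0.02596 = 26.62 h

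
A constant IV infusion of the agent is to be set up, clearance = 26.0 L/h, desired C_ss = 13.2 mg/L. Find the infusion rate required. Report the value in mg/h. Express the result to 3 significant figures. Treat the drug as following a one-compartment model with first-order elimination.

At steady state, infusion rate R₀ = Css × CL = 13.2 × 26.00 = 343.2 mg/h

343 mg/h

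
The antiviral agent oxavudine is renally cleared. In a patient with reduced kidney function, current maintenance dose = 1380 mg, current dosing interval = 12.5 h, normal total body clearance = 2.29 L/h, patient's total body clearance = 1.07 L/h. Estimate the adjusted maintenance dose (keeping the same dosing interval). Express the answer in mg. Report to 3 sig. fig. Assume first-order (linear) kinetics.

645 mg

To keep the same average steady-state level, dosing rate must scale with clearance.
CL ratio = 1.07 / 2.29 = 0.4672
New dose (same interval) = 1380 × 0.4672 = 644.7 mg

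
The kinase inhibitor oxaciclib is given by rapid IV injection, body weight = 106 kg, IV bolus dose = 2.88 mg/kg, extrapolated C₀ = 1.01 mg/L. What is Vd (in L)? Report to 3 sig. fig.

Dose = 2.88 × 106 = 305.3 mg
Vd = Dose / C₀ = 305.3 / 1.01 = 302.3 L

302 L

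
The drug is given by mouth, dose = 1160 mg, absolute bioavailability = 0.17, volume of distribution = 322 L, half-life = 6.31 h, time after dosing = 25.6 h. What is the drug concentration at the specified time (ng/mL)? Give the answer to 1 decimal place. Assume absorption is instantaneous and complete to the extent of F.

Amount reaching circulation = F × Dose = 0.17 × 1160 = 197.2 mg
C₀ = F·Dose / Vd = 197.2 / 322 = 0.6124 mg/L
k = ln2 / t½ = 0.693147 / 6.31 = 0.1098 h⁻¹
C = C₀ · e^(−k·t) = 0.6124 × e^(−0.1098 × 25.6)
  = 0.6124 × 0.06015 = 0.03684 mg/L
Convert: 0.03684 mg/L × 1000 = 36.84 ng/mL

36.8 ng/mL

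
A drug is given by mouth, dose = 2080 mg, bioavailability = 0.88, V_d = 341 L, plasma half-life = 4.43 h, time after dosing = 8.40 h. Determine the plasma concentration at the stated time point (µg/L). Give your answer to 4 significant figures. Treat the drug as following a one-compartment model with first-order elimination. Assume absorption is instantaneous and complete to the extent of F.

Amount reaching circulation = F × Dose = 0.88 × 2080 = 1830 mg
C₀ = F·Dose / Vd = 1830 / 341 = 5.367 mg/L
k = ln2 / t½ = 0.693147 / 4.43 = 0.1565 h⁻¹
C = C₀ · e^(−k·t) = 5.367 × e^(−0.1565 × 8.40)
  = 5.367 × 0.2686 = 1.442 mg/L
Convert: 1.442 mg/L × 1000 = 1442 µg/L

1442 µg/L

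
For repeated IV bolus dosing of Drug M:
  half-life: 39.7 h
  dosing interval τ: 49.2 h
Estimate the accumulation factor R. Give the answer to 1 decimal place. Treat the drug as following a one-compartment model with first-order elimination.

1.7

k = ln2 / t½ = 0.693147 / 39.7 = 0.01746 h⁻¹
e^(−kτ) = e^(−0.01746 × 49.2) = 0.4236
Accumulation ratio R = 1 / (1 − e^(−kτ)) = 1 / (1 − 0.4236) = 1.735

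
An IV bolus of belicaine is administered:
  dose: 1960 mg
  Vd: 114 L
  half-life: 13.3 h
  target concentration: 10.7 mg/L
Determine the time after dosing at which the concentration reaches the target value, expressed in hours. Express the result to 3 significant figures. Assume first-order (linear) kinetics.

C₀ = Dose / Vd = 1960 / 114 = 17.19 mg/L
k = ln2 / t½ = 0.693147 / 13.3 = 0.05212 h⁻¹
t = ln(C₀ / C) / k = ln(17.19 / 10.7) / 0.05212
  = ln(1.607) / 0.05212 = 0.4744 / 0.05212 = 9.102 h

9.10 h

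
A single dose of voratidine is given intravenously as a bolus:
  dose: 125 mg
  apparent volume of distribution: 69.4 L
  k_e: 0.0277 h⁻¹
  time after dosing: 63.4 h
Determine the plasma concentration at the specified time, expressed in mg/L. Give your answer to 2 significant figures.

C₀ = Dose / Vd = 125.0 / 69.4 = 1.801 mg/L
C = C₀ · e^(−k·t) = 1.801 × e^(−0.02770 × 63.4)
  = 1.801 × 0.1727 = 0.3110 mg/L

0.31 mg/L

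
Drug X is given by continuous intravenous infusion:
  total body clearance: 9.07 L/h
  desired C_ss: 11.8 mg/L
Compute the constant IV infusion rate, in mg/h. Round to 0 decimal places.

At steady state, infusion rate R₀ = Css × CL = 11.8 × 9.070 = 107.0 mg/h

107 mg/h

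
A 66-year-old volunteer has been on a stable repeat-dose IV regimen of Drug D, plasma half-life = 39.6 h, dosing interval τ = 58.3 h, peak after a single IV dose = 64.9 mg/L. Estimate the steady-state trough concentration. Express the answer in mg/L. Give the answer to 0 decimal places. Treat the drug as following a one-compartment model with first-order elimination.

37 mg/L

k = ln2 / t½ = 0.693147 / 39.6 = 0.01750 h⁻¹
e^(−kτ) = e^(−0.01750 × 58.3) = 0.3605
Accumulation ratio R = 1 / (1 − e^(−kτ)) = 1 / (1 − 0.3605) = 1.564
Steady-state trough = C₀ × R × e^(−kτ) = 64.9 × 1.564 × 0.3605 = 36.59 mg/L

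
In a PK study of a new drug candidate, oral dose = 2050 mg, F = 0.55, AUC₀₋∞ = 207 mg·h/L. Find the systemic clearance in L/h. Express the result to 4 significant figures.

CL = F·Dose / AUC = 0.55 × 2050 / 207 = 5.447 L/h

5.447 L/h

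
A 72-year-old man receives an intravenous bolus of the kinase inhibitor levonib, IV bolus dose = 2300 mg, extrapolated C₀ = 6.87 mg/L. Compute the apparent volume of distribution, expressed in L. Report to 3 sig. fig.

Vd = Dose / C₀ = 2300 / 6.87 = 334.8 L

335 L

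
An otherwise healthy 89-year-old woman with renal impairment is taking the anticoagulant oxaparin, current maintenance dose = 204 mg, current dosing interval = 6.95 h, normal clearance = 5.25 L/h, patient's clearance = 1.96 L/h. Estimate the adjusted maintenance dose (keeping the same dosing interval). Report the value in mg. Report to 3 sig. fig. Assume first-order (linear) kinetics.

76.2 mg

To keep the same average steady-state level, dosing rate must scale with clearance.
CL ratio = 1.96 / 5.25 = 0.3733
New dose (same interval) = 204 × 0.3733 = 76.15 mg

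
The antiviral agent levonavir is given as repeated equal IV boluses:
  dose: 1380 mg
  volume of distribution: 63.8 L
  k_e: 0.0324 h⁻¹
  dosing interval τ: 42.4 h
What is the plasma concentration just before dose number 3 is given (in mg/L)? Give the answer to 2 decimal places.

6.86 mg/L

C₀ per dose = Dose / Vd = 1380 / 63.8 = 21.63 mg/L
Fraction remaining after one interval: r = e^(−kτ) = e^(−0.03240 × 42.4) = 0.2532
Before dose 3, 2 doses have been given (aged 1τ, 2τ).
C_trough = C₀ × (r + r²) = 21.63 × (0.2532 + 0.06411) = 6.863 mg/L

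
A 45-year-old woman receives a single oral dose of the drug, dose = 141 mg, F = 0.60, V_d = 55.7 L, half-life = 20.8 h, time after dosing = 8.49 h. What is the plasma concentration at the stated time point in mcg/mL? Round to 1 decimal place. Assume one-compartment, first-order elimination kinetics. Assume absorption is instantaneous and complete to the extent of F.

1.1 mcg/mL

Amount reaching circulation = F × Dose = 0.60 × 141.0 = 84.60 mg
C₀ = F·Dose / Vd = 84.60 / 55.7 = 1.519 mg/L
k = ln2 / t½ = 0.693147 / 20.8 = 0.03332 h⁻¹
C = C₀ · e^(−k·t) = 1.519 × e^(−0.03332 × 8.49)
  = 1.519 × 0.7536 = 1.145 mg/L
(1.145 mg/L = 1.145 mcg/mL)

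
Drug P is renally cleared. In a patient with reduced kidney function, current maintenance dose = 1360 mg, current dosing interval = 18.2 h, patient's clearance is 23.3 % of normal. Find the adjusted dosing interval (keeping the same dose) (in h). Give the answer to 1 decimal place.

78.1 h

To keep the same average steady-state level, dosing rate must scale with clearance.
CL ratio = 23.3 / 100 = 0.2330
New interval (same dose) = 18.2 / 0.2330 = 78.11 h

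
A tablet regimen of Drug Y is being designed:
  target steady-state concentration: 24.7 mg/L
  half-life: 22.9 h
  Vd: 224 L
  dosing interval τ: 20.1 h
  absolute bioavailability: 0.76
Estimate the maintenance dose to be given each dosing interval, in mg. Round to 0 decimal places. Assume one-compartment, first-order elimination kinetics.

k = ln2 / t½ = 0.693147 / 22.9 = 0.03027 h⁻¹
CL = k × Vd = 0.03027 × 224 = 6.780 L/h
At steady state, F × (Dose/τ) = Css × CL.
Dose = Css × CL × τ / F = 24.7 × 6.780 × 20.1 / 0.76 = 4429 mg

4429 mg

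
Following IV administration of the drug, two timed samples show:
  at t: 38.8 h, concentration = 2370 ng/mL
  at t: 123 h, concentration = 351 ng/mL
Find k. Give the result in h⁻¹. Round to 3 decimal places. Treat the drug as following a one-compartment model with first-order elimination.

0.023 h⁻¹

k = ln(C₁/C₂) / (t₂ − t₁) = ln(2370/351) / (123 − 38.8)
  = 1.910 / 84.20 = 0.02268 h⁻¹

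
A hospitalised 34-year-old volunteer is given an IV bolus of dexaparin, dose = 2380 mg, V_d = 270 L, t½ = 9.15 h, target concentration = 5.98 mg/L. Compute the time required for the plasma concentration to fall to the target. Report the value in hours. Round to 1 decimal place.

5.1 h

C₀ = Dose / Vd = 2380 / 270 = 8.815 mg/L
k = ln2 / t½ = 0.693147 / 9.15 = 0.07575 h⁻¹
t = ln(C₀ / C) / k = ln(8.815 / 5.98) / 0.07575
  = ln(1.474) / 0.07575 = 0.3880 / 0.07575 = 5.122 h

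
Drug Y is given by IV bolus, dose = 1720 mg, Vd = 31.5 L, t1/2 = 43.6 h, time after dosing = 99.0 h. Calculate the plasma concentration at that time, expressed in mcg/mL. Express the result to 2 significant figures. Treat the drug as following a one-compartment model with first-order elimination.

C₀ = Dose / Vd = 1720 / 31.5 = 54.60 mg/L
k = ln2 / t½ = 0.693147 / 43.6 = 0.01590 h⁻¹
C = C₀ · e^(−k·t) = 54.60 × e^(−0.01590 × 99.0)
  = 54.60 × 0.2072 = 11.31 mg/L
(11.31 mg/L = 11.31 mcg/mL)

11 mcg/mL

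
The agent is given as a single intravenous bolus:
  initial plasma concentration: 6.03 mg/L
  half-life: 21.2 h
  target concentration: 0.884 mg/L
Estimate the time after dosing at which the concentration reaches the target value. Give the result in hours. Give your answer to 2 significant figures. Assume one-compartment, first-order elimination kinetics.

k = ln2 / t½ = 0.693147 / 21.2 = 0.03270 h⁻¹
t = ln(C₀ / C) / k = ln(6.030 / 0.884) / 0.03270
  = ln(6.821) / 0.03270 = 1.920 / 0.03270 = 58.72 h

59 h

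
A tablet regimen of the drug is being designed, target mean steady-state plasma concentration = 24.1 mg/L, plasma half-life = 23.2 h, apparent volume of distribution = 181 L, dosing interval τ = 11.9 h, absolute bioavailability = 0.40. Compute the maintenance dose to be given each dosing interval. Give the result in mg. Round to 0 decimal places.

3877 mg

k = ln2 / t½ = 0.693147 / 23.2 = 0.02988 h⁻¹
CL = k × Vd = 0.02988 × 181 = 5.408 L/h
At steady state, F × (Dose/τ) = Css × CL.
Dose = Css × CL × τ / F = 24.1 × 5.408 × 11.9 / 0.40 = 3877 mg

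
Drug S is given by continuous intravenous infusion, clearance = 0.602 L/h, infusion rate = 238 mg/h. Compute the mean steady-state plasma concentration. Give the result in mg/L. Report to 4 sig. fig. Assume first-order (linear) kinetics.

395.3 mg/L

At steady state Css = R₀ / CL = 238 / 0.6020 = 395.3 mg/L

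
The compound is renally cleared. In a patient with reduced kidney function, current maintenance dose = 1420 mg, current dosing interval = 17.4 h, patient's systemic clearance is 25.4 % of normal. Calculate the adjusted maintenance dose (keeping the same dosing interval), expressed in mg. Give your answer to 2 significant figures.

360 mg

To keep the same average steady-state level, dosing rate must scale with clearance.
CL ratio = 25.4 / 100 = 0.2540
New dose (same interval) = 1420 × 0.2540 = 360.7 mg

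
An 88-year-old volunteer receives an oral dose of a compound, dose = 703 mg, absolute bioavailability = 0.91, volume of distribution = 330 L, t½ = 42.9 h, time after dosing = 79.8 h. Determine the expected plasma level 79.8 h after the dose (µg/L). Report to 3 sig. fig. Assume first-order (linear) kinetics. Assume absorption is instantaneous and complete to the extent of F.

Amount reaching circulation = F × Dose = 0.91 × 703.0 = 639.7 mg
C₀ = F·Dose / Vd = 639.7 / 330 = 1.938 mg/L
k = ln2 / t½ = 0.693147 / 42.9 = 0.01616 h⁻¹
C = C₀ · e^(−k·t) = 1.938 × e^(−0.01616 × 79.8)
  = 1.938 × 0.2754 = 0.5337 mg/L
Convert: 0.5337 mg/L × 1000 = 533.7 µg/L

534 µg/L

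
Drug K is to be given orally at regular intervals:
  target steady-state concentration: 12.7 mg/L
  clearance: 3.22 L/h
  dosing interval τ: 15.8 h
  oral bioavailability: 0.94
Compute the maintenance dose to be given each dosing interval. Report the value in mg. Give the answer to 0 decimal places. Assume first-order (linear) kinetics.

687 mg

At steady state, F × (Dose/τ) = Css × CL.
Dose = Css × CL × τ / F = 12.7 × 3.220 × 15.8 / 0.94 = 687.4 mg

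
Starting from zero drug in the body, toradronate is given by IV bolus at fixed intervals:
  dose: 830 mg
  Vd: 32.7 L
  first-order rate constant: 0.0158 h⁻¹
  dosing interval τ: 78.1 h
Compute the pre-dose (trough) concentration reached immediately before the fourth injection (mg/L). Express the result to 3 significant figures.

C₀ per dose = Dose / Vd = 830 / 32.7 = 25.38 mg/L
Fraction remaining after one interval: r = e^(−kτ) = e^(−0.01580 × 78.1) = 0.2911
Before dose 4, 3 doses have been given (aged 1τ, 2τ, 3τ).
C_trough = C₀ × (r + r² + … + r^3) = C₀ × r(1−r^3)/(1−r)
        = 25.38 × 0.2911 × (1 − 0.02467) / (1 − 0.2911) = 10.16 mg/L

10.2 mg/L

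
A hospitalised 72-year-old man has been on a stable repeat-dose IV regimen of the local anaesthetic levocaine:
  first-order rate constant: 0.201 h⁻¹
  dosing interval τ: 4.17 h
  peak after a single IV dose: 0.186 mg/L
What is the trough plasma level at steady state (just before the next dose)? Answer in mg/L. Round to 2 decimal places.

e^(−kτ) = e^(−0.2010 × 4.17) = 0.4325
Accumulation ratio R = 1 / (1 − e^(−kτ)) = 1 / (1 − 0.4325) = 1.762
Steady-state trough = C₀ × R × e^(−kτ) = 0.186 × 1.762 × 0.4325 = 0.1417 mg/L

0.14 mg/L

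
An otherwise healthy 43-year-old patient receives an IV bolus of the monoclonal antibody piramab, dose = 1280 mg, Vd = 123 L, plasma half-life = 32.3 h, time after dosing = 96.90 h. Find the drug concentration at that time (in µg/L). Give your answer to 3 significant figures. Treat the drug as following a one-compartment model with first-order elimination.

1300 µg/L

C₀ = Dose / Vd = 1280 / 123 = 10.41 mg/L
k = ln2 / t½ = 0.693147 / 32.3 = 0.02146 h⁻¹
t / t½ = 96.90 / 32.3 = 3 half-lives
C = C₀ × (1/2)^3 = 10.41 × 0.1250 = 1.301 mg/L
Convert: 1.301 mg/L × 1000 = 1301 µg/L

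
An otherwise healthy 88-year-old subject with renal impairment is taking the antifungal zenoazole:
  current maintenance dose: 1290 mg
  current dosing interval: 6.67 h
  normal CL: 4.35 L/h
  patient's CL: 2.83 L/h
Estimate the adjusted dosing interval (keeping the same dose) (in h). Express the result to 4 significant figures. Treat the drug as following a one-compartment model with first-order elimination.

To keep the same average steady-state level, dosing rate must scale with clearance.
CL ratio = 2.83 / 4.35 = 0.6506
New interval (same dose) = 6.67 / 0.6506 = 10.25 h

10.25 h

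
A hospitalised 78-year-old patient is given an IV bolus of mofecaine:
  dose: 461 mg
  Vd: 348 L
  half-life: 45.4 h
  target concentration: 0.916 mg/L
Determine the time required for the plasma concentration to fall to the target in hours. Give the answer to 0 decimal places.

24 h

C₀ = Dose / Vd = 461.0 / 348 = 1.325 mg/L
k = ln2 / t½ = 0.693147 / 45.4 = 0.01527 h⁻¹
t = ln(C₀ / C) / k = ln(1.325 / 0.916) / 0.01527
  = ln(1.447) / 0.01527 = 0.3695 / 0.01527 = 24.20 h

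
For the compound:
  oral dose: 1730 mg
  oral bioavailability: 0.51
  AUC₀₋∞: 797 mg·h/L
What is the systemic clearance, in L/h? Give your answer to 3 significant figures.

CL = F·Dose / AUC = 0.51 × 1730 / 797 = 1.107 L/h

1.11 L/h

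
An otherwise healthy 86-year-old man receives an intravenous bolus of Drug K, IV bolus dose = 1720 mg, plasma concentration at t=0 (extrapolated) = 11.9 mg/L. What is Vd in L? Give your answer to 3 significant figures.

Vd = Dose / C₀ = 1720 / 11.9 = 144.5 L

145 L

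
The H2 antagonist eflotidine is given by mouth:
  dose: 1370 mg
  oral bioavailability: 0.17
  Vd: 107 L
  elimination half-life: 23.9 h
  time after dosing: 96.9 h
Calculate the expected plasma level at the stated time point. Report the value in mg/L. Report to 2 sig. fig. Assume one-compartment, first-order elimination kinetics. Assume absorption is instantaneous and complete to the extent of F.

0.13 mg/L

Amount reaching circulation = F × Dose = 0.17 × 1370 = 232.9 mg
C₀ = F·Dose / Vd = 232.9 / 107 = 2.177 mg/L
k = ln2 / t½ = 0.693147 / 23.9 = 0.02900 h⁻¹
C = C₀ · e^(−k·t) = 2.177 × e^(−0.02900 × 96.9)
  = 2.177 × 0.06020 = 0.1311 mg/L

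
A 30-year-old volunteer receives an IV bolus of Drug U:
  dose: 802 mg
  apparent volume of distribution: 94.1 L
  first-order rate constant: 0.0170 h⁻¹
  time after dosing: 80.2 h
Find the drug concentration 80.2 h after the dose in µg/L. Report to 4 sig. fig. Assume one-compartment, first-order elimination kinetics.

C₀ = Dose / Vd = 802.0 / 94.1 = 8.523 mg/L
C = C₀ · e^(−k·t) = 8.523 × e^(−0.01700 × 80.2)
  = 8.523 × 0.2558 = 2.180 mg/L
Convert: 2.180 mg/L × 1000 = 2180 µg/L

2180 µg/L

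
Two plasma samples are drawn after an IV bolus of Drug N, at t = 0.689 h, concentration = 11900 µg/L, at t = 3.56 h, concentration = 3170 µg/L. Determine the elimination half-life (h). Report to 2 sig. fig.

k = ln(C₁/C₂) / (t₂ − t₁) = ln(11900/3170) / (3.56 − 0.689)
  = 1.323 / 2.871 = 0.4608 h⁻¹
t½ = ln2 / k = 0.693147 / 0.4608 = 1.504 h

1.5 h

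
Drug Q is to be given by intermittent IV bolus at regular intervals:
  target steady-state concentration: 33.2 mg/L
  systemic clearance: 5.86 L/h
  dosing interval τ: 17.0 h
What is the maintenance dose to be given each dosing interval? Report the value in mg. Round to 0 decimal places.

3307 mg

At steady state, Dose/τ = Css × CL.
Dose = Css × CL × τ = 33.2 × 5.860 × 17.0 = 3307 mg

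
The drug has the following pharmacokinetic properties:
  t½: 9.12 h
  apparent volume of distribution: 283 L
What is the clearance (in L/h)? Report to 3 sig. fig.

21.5 L/h

k = ln2 / t½ = 0.693147 / 9.12 = 0.07600 h⁻¹
CL = k × Vd = 0.07600 × 283 = 21.51 L/h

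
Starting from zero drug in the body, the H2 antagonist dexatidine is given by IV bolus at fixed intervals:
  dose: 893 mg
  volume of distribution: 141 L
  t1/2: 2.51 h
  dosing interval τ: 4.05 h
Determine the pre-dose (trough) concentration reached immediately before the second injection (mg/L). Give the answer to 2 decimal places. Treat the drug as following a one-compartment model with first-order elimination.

C₀ per dose = Dose / Vd = 893 / 141 = 6.333 mg/L
k = ln2 / t½ = 0.693147 / 2.51 = 0.2762 h⁻¹
Fraction remaining after one interval: r = e^(−kτ) = e^(−0.2762 × 4.05) = 0.3267
Before dose 2, 1 dose has been given (aged 1τ).
C_trough = C₀ × r = 6.333 × 0.3267 = 2.069 mg/L

2.07 mg/L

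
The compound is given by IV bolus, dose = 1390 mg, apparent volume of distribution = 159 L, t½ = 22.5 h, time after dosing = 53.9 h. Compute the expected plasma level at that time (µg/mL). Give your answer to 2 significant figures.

C₀ = Dose / Vd = 1390 / 159 = 8.742 mg/L
k = ln2 / t½ = 0.693147 / 22.5 = 0.03081 h⁻¹
C = C₀ · e^(−k·t) = 8.742 × e^(−0.03081 × 53.9)
  = 8.742 × 0.1900 = 1.661 mg/L
(1.661 mg/L = 1.661 µg/mL)

1.7 µg/mL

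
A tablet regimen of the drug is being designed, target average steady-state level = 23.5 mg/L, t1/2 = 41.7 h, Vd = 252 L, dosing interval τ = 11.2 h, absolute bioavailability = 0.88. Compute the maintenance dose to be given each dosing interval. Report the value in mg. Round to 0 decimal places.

k = ln2 / t½ = 0.693147 / 41.7 = 0.01662 h⁻¹
CL = k × Vd = 0.01662 × 252 = 4.188 L/h
At steady state, F × (Dose/τ) = Css × CL.
Dose = Css × CL × τ / F = 23.5 × 4.188 × 11.2 / 0.88 = 1253 mg

1253 mg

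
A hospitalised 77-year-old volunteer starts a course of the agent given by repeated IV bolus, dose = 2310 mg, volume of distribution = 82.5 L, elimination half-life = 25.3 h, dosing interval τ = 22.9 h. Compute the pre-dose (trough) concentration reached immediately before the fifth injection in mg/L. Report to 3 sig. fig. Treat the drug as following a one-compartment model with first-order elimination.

29.5 mg/L

C₀ per dose = Dose / Vd = 2310 / 82.5 = 28.00 mg/L
k = ln2 / t½ = 0.693147 / 25.3 = 0.02740 h⁻¹
Fraction remaining after one interval: r = e^(−kτ) = e^(−0.02740 × 22.9) = 0.5339
Before dose 5, 4 doses have been given (aged 1τ, 2τ, 3τ, 4τ).
C_trough = C₀ × (r + r² + … + r^4) = C₀ × r(1−r^4)/(1−r)
        = 28.00 × 0.5339 × (1 − 0.08125) / (1 − 0.5339) = 29.47 mg/L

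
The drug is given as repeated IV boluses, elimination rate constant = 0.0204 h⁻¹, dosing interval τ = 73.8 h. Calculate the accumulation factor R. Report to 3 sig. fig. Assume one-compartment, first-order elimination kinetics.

1.29

e^(−kτ) = e^(−0.02040 × 73.8) = 0.2219
Accumulation ratio R = 1 / (1 − e^(−kτ)) = 1 / (1 − 0.2219) = 1.285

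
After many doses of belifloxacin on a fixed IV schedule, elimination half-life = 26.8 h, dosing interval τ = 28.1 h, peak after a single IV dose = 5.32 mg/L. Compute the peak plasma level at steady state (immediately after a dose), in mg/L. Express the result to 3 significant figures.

k = ln2 / t½ = 0.693147 / 26.8 = 0.02586 h⁻¹
e^(−kτ) = e^(−0.02586 × 28.1) = 0.4835
Accumulation ratio R = 1 / (1 − e^(−kτ)) = 1 / (1 − 0.4835) = 1.936
Steady-state peak = C₀ × R = 5.32 × 1.936 = 10.30 mg/L

10.3 mg/L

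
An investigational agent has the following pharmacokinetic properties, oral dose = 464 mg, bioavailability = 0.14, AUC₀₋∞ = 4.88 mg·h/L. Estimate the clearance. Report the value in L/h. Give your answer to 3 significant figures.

CL = F·Dose / AUC = 0.14 × 464 / 4.88 = 13.31 L/h

13.3 L/h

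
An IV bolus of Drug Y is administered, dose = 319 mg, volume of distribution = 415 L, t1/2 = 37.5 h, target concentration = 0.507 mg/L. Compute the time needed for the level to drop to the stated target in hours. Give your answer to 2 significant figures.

C₀ = Dose / Vd = 319.0 / 415 = 0.7687 mg/L
k = ln2 / t½ = 0.693147 / 37.5 = 0.01848 h⁻¹
t = ln(C₀ / C) / k = ln(0.7687 / 0.507) / 0.01848
  = ln(1.516) / 0.01848 = 0.4161 / 0.01848 = 22.52 h

23 h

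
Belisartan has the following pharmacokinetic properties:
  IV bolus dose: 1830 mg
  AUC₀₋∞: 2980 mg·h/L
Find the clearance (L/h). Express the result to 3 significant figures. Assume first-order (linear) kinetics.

0.614 L/h

CL = Dose / AUC = 1830 / 2980 = 0.6141 L/h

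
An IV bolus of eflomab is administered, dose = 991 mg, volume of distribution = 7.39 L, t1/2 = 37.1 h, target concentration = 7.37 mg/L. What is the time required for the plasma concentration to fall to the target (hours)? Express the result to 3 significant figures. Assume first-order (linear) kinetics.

C₀ = Dose / Vd = 991.0 / 7.39 = 134.1 mg/L
k = ln2 / t½ = 0.693147 / 37.1 = 0.01868 h⁻¹
t = ln(C₀ / C) / k = ln(134.1 / 7.37) / 0.01868
  = ln(18.20) / 0.01868 = 2.901 / 0.01868 = 155.3 h

155 h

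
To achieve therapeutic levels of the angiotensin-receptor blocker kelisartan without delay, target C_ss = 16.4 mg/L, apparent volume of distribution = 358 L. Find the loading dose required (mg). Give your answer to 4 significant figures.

LD = Css × Vd = 16.4 × 358 = 5871 mg

5871 mg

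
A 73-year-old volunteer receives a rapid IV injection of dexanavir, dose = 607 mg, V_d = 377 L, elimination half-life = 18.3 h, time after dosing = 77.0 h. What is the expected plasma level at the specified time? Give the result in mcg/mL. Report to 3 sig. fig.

0.0871 mcg/mL

C₀ = Dose / Vd = 607.0 / 377 = 1.610 mg/L
k = ln2 / t½ = 0.693147 / 18.3 = 0.03788 h⁻¹
C = C₀ · e^(−k·t) = 1.610 × e^(−0.03788 × 77.0)
  = 1.610 × 0.05411 = 0.08712 mg/L
(0.08712 mg/L = 0.08712 mcg/mL)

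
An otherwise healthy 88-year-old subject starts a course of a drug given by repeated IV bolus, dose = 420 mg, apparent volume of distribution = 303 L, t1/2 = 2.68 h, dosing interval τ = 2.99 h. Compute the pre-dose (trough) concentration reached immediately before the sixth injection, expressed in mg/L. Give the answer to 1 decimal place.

C₀ per dose = Dose / Vd = 420 / 303 = 1.386 mg/L
k = ln2 / t½ = 0.693147 / 2.68 = 0.2586 h⁻¹
Fraction remaining after one interval: r = e^(−kτ) = e^(−0.2586 × 2.99) = 0.4615
Before dose 6, 5 doses have been given (aged 1τ, 2τ, 3τ, 4τ, 5τ).
C_trough = C₀ × (r + r² + … + r^5) = C₀ × r(1−r^5)/(1−r)
        = 1.386 × 0.4615 × (1 − 0.02093) / (1 − 0.4615) = 1.163 mg/L

1.2 mg/L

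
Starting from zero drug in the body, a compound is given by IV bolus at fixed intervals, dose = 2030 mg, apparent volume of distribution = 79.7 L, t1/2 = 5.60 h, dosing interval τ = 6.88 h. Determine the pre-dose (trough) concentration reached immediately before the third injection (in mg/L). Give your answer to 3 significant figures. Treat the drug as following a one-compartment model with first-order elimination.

C₀ per dose = Dose / Vd = 2030 / 79.7 = 25.47 mg/L
k = ln2 / t½ = 0.693147 / 5.60 = 0.1238 h⁻¹
Fraction remaining after one interval: r = e^(−kτ) = e^(−0.1238 × 6.88) = 0.4267
Before dose 3, 2 doses have been given (aged 1τ, 2τ).
C_trough = C₀ × (r + r²) = 25.47 × (0.4267 + 0.1821) = 15.51 mg/L

15.5 mg/L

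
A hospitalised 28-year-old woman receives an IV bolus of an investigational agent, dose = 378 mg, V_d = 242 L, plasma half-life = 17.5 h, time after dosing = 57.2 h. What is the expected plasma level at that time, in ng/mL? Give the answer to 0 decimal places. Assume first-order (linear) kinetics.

C₀ = Dose / Vd = 378.0 / 242 = 1.562 mg/L
k = ln2 / t½ = 0.693147 / 17.5 = 0.03961 h⁻¹
C = C₀ · e^(−k·t) = 1.562 × e^(−0.03961 × 57.2)
  = 1.562 × 0.1038 = 0.1621 mg/L
Convert: 0.1621 mg/L × 1000 = 162.1 ng/mL

162 ng/mL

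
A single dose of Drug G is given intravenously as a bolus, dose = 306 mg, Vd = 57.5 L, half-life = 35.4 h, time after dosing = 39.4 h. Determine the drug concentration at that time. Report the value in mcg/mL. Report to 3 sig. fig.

2.46 mcg/mL

C₀ = Dose / Vd = 306.0 / 57.5 = 5.322 mg/L
k = ln2 / t½ = 0.693147 / 35.4 = 0.01958 h⁻¹
C = C₀ · e^(−k·t) = 5.322 × e^(−0.01958 × 39.4)
  = 5.322 × 0.4623 = 2.460 mg/L
(2.460 mg/L = 2.460 mcg/mL)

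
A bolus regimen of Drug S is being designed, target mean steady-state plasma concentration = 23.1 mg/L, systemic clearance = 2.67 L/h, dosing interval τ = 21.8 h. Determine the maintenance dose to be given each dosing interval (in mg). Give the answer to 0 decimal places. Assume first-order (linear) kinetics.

1345 mg

At steady state, Dose/τ = Css × CL.
Dose = Css × CL × τ = 23.1 × 2.670 × 21.8 = 1345 mg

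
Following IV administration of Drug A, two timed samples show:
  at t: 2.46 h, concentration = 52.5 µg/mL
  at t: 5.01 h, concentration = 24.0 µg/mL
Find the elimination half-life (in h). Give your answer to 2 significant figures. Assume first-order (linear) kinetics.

k = ln(C₁/C₂) / (t₂ − t₁) = ln(52.5/24.0) / (5.01 − 2.46)
  = 0.7828 / 2.550 = 0.3070 h⁻¹
t½ = ln2 / k = 0.693147 / 0.3070 = 2.258 h

2.3 h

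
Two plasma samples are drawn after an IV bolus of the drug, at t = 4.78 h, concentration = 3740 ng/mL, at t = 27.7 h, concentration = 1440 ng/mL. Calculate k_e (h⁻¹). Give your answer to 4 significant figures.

k = ln(C₁/C₂) / (t₂ − t₁) = ln(3740/1440) / (27.7 − 4.78)
  = 0.9544 / 22.92 = 0.04164 h⁻¹

0.04164 h⁻¹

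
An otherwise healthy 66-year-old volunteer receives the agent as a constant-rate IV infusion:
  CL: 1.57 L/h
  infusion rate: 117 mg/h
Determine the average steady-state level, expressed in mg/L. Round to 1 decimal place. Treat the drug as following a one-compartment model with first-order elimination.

74.5 mg/L

At steady state Css = R₀ / CL = 117 / 1.570 = 74.52 mg/L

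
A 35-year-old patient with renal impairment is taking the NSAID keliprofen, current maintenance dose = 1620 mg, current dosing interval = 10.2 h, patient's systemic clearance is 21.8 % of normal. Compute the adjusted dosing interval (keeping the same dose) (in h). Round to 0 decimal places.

To keep the same average steady-state level, dosing rate must scale with clearance.
CL ratio = 21.8 / 100 = 0.2180
New interval (same dose) = 10.2 / 0.2180 = 46.79 h

47 h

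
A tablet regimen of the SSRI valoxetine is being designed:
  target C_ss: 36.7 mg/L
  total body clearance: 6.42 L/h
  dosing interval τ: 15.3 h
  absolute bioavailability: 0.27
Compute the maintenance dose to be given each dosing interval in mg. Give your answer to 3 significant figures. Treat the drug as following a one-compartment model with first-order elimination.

At steady state, F × (Dose/τ) = Css × CL.
Dose = Css × CL × τ / F = 36.7 × 6.420 × 15.3 / 0.27 = 13350 mg

13400 mg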